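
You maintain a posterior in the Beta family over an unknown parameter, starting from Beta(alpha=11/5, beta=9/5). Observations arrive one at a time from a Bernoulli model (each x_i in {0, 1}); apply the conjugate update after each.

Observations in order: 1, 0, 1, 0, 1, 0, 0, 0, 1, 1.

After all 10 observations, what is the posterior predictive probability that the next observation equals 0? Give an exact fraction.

obs 1: x=1 → posterior Beta(16/5, 9/5)
obs 2: x=0 → posterior Beta(16/5, 14/5)
obs 3: x=1 → posterior Beta(21/5, 14/5)
obs 4: x=0 → posterior Beta(21/5, 19/5)
obs 5: x=1 → posterior Beta(26/5, 19/5)
obs 6: x=0 → posterior Beta(26/5, 24/5)
obs 7: x=0 → posterior Beta(26/5, 29/5)
obs 8: x=0 → posterior Beta(26/5, 34/5)
obs 9: x=1 → posterior Beta(31/5, 34/5)
obs 10: x=1 → posterior Beta(36/5, 34/5)

17/35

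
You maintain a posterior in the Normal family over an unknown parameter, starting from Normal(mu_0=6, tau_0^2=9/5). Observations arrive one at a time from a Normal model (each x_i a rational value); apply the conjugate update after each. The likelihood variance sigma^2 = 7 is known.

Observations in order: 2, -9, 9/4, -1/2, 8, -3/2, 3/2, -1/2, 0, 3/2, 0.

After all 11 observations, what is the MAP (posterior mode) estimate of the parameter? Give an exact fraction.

obs 1: x=2 → posterior Normal(57/11, 63/44)
obs 2: x=-9 → posterior Normal(147/53, 63/53)
obs 3: x=9/4 → posterior Normal(669/248, 63/62)
obs 4: x=-1/2 → posterior Normal(651/284, 63/71)
obs 5: x=8 → posterior Normal(939/320, 63/80)
obs 6: x=-3/2 → posterior Normal(885/356, 63/89)
obs 7: x=3/2 → posterior Normal(939/392, 9/14)
obs 8: x=-1/2 → posterior Normal(921/428, 63/107)
obs 9: x=0 → posterior Normal(921/464, 63/116)
obs 10: x=3/2 → posterior Normal(39/20, 63/125)
obs 11: x=0 → posterior Normal(975/536, 63/134)

975/536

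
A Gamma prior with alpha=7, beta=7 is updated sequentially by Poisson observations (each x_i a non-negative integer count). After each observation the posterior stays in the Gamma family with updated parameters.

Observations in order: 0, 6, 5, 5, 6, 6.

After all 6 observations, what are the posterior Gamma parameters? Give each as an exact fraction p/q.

obs 1: x=0 → posterior Gamma(7, 8)
obs 2: x=6 → posterior Gamma(13, 9)
obs 3: x=5 → posterior Gamma(18, 10)
obs 4: x=5 → posterior Gamma(23, 11)
obs 5: x=6 → posterior Gamma(29, 12)
obs 6: x=6 → posterior Gamma(35, 13)

alpha=35, beta=13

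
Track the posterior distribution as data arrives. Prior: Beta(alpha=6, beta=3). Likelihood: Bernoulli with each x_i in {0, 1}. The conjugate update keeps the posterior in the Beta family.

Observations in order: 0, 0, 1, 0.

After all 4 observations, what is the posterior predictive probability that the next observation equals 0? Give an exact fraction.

obs 1: x=0 → posterior Beta(6, 4)
obs 2: x=0 → posterior Beta(6, 5)
obs 3: x=1 → posterior Beta(7, 5)
obs 4: x=0 → posterior Beta(7, 6)

6/13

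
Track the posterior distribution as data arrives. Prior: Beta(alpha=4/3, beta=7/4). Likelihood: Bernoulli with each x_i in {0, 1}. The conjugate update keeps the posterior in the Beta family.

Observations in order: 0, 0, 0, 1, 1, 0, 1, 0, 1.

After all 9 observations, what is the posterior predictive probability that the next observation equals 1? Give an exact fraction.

obs 1: x=0 → posterior Beta(4/3, 11/4)
obs 2: x=0 → posterior Beta(4/3, 15/4)
obs 3: x=0 → posterior Beta(4/3, 19/4)
obs 4: x=1 → posterior Beta(7/3, 19/4)
obs 5: x=1 → posterior Beta(10/3, 19/4)
obs 6: x=0 → posterior Beta(10/3, 23/4)
obs 7: x=1 → posterior Beta(13/3, 23/4)
obs 8: x=0 → posterior Beta(13/3, 27/4)
obs 9: x=1 → posterior Beta(16/3, 27/4)

64/145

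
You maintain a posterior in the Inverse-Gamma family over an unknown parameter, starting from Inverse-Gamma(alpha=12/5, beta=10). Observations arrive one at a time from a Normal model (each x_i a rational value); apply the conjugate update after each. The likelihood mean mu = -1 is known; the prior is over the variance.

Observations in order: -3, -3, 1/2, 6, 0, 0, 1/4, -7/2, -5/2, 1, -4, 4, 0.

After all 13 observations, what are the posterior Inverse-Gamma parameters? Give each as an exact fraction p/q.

alpha=89/10, beta=2085/32

obs 1: x=-3 → posterior Inverse-Gamma(29/10, 12)
obs 2: x=-3 → posterior Inverse-Gamma(17/5, 14)
obs 3: x=1/2 → posterior Inverse-Gamma(39/10, 121/8)
obs 4: x=6 → posterior Inverse-Gamma(22/5, 317/8)
obs 5: x=0 → posterior Inverse-Gamma(49/10, 321/8)
obs 6: x=0 → posterior Inverse-Gamma(27/5, 325/8)
obs 7: x=1/4 → posterior Inverse-Gamma(59/10, 1325/32)
obs 8: x=-7/2 → posterior Inverse-Gamma(32/5, 1425/32)
obs 9: x=-5/2 → posterior Inverse-Gamma(69/10, 1461/32)
obs 10: x=1 → posterior Inverse-Gamma(37/5, 1525/32)
obs 11: x=-4 → posterior Inverse-Gamma(79/10, 1669/32)
obs 12: x=4 → posterior Inverse-Gamma(42/5, 2069/32)
obs 13: x=0 → posterior Inverse-Gamma(89/10, 2085/32)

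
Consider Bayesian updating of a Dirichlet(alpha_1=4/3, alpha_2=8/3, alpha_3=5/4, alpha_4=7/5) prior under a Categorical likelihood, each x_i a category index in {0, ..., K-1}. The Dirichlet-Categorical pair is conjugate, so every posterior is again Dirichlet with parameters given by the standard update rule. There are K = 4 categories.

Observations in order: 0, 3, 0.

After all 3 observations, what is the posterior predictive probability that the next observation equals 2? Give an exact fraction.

25/193

obs 1: x=0 → posterior Dirichlet(7/3, 8/3, 5/4, 7/5)
obs 2: x=3 → posterior Dirichlet(7/3, 8/3, 5/4, 12/5)
obs 3: x=0 → posterior Dirichlet(10/3, 8/3, 5/4, 12/5)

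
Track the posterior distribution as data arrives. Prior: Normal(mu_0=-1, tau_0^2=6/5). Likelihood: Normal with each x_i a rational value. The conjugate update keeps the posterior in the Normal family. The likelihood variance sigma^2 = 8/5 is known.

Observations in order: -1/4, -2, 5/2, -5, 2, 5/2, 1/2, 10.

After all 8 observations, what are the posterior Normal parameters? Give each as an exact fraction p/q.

mu_0=107/112, tau_0^2=6/35

obs 1: x=-1/4 → posterior Normal(-19/28, 24/35)
obs 2: x=-2 → posterior Normal(-43/40, 12/25)
obs 3: x=5/2 → posterior Normal(-1/4, 24/65)
obs 4: x=-5 → posterior Normal(-73/64, 3/10)
obs 5: x=2 → posterior Normal(-49/76, 24/95)
obs 6: x=5/2 → posterior Normal(-19/88, 12/55)
obs 7: x=1/2 → posterior Normal(-13/100, 24/125)
obs 8: x=10 → posterior Normal(107/112, 6/35)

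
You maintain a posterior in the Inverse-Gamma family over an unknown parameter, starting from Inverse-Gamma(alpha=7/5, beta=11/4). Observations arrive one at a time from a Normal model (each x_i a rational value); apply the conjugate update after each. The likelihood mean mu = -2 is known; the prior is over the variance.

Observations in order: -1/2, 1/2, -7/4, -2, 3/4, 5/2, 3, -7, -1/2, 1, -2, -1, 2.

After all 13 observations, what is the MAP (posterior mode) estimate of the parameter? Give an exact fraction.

4805/712

obs 1: x=-1/2 → posterior Inverse-Gamma(19/10, 31/8)
obs 2: x=1/2 → posterior Inverse-Gamma(12/5, 7)
obs 3: x=-7/4 → posterior Inverse-Gamma(29/10, 225/32)
obs 4: x=-2 → posterior Inverse-Gamma(17/5, 225/32)
obs 5: x=3/4 → posterior Inverse-Gamma(39/10, 173/16)
obs 6: x=5/2 → posterior Inverse-Gamma(22/5, 335/16)
obs 7: x=3 → posterior Inverse-Gamma(49/10, 535/16)
obs 8: x=-7 → posterior Inverse-Gamma(27/5, 735/16)
obs 9: x=-1/2 → posterior Inverse-Gamma(59/10, 753/16)
obs 10: x=1 → posterior Inverse-Gamma(32/5, 825/16)
obs 11: x=-2 → posterior Inverse-Gamma(69/10, 825/16)
obs 12: x=-1 → posterior Inverse-Gamma(37/5, 833/16)
obs 13: x=2 → posterior Inverse-Gamma(79/10, 961/16)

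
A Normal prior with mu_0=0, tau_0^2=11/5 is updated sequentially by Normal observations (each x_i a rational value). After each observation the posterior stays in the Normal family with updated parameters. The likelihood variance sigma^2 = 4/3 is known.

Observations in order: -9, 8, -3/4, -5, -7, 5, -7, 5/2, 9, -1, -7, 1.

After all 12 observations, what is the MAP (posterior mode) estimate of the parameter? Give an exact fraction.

obs 1: x=-9 → posterior Normal(-297/53, 44/53)
obs 2: x=8 → posterior Normal(-33/86, 22/43)
obs 3: x=-3/4 → posterior Normal(-33/68, 44/119)
obs 4: x=-5 → posterior Normal(-891/608, 11/38)
obs 5: x=-7 → posterior Normal(-363/148, 44/185)
obs 6: x=5 → posterior Normal(-1155/872, 22/109)
obs 7: x=-7 → posterior Normal(-2079/1004, 44/251)
obs 8: x=5/2 → posterior Normal(-1749/1136, 11/71)
obs 9: x=9 → posterior Normal(-561/1268, 44/317)
obs 10: x=-1 → posterior Normal(-99/200, 22/175)
obs 11: x=-7 → posterior Normal(-1617/1532, 44/383)
obs 12: x=1 → posterior Normal(-1485/1664, 11/104)

-1485/1664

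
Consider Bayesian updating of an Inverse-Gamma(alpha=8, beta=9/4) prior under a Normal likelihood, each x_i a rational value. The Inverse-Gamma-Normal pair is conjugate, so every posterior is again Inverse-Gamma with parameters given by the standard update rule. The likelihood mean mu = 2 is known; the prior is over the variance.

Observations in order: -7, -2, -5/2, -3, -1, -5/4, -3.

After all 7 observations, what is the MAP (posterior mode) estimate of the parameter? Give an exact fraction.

obs 1: x=-7 → posterior Inverse-Gamma(17/2, 171/4)
obs 2: x=-2 → posterior Inverse-Gamma(9, 203/4)
obs 3: x=-5/2 → posterior Inverse-Gamma(19/2, 487/8)
obs 4: x=-3 → posterior Inverse-Gamma(10, 587/8)
obs 5: x=-1 → posterior Inverse-Gamma(21/2, 623/8)
obs 6: x=-5/4 → posterior Inverse-Gamma(11, 2661/32)
obs 7: x=-3 → posterior Inverse-Gamma(23/2, 3061/32)

3061/400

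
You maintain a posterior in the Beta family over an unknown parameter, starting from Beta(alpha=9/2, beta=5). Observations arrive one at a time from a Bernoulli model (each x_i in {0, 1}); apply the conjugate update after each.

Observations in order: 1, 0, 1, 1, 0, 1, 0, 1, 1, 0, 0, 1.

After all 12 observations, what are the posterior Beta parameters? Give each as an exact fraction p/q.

alpha=23/2, beta=10

obs 1: x=1 → posterior Beta(11/2, 5)
obs 2: x=0 → posterior Beta(11/2, 6)
obs 3: x=1 → posterior Beta(13/2, 6)
obs 4: x=1 → posterior Beta(15/2, 6)
obs 5: x=0 → posterior Beta(15/2, 7)
obs 6: x=1 → posterior Beta(17/2, 7)
obs 7: x=0 → posterior Beta(17/2, 8)
obs 8: x=1 → posterior Beta(19/2, 8)
obs 9: x=1 → posterior Beta(21/2, 8)
obs 10: x=0 → posterior Beta(21/2, 9)
obs 11: x=0 → posterior Beta(21/2, 10)
obs 12: x=1 → posterior Beta(23/2, 10)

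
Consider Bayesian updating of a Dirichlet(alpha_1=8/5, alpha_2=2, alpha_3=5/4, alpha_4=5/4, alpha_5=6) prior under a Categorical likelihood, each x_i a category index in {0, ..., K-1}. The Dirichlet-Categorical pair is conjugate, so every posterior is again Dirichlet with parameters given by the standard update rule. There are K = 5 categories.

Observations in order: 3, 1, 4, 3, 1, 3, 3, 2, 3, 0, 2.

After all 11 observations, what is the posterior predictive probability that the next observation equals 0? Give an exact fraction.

obs 1: x=3 → posterior Dirichlet(8/5, 2, 5/4, 9/4, 6)
obs 2: x=1 → posterior Dirichlet(8/5, 3, 5/4, 9/4, 6)
obs 3: x=4 → posterior Dirichlet(8/5, 3, 5/4, 9/4, 7)
obs 4: x=3 → posterior Dirichlet(8/5, 3, 5/4, 13/4, 7)
obs 5: x=1 → posterior Dirichlet(8/5, 4, 5/4, 13/4, 7)
obs 6: x=3 → posterior Dirichlet(8/5, 4, 5/4, 17/4, 7)
obs 7: x=3 → posterior Dirichlet(8/5, 4, 5/4, 21/4, 7)
obs 8: x=2 → posterior Dirichlet(8/5, 4, 9/4, 21/4, 7)
obs 9: x=3 → posterior Dirichlet(8/5, 4, 9/4, 25/4, 7)
obs 10: x=0 → posterior Dirichlet(13/5, 4, 9/4, 25/4, 7)
obs 11: x=2 → posterior Dirichlet(13/5, 4, 13/4, 25/4, 7)

26/231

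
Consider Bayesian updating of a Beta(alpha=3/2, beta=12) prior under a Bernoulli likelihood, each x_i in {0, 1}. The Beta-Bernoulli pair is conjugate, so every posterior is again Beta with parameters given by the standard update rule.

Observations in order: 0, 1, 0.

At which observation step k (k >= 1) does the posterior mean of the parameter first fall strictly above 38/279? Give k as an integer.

obs 1: x=0 → posterior Beta(3/2, 13)
obs 2: x=1 → posterior Beta(5/2, 13)
obs 3: x=0 → posterior Beta(5/2, 14)

k = 2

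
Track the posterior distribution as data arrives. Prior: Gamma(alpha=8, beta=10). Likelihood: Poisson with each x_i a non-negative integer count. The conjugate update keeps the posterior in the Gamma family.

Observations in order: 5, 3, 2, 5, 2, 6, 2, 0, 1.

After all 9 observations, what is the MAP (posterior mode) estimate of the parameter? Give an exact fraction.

33/19

obs 1: x=5 → posterior Gamma(13, 11)
obs 2: x=3 → posterior Gamma(16, 12)
obs 3: x=2 → posterior Gamma(18, 13)
obs 4: x=5 → posterior Gamma(23, 14)
obs 5: x=2 → posterior Gamma(25, 15)
obs 6: x=6 → posterior Gamma(31, 16)
obs 7: x=2 → posterior Gamma(33, 17)
obs 8: x=0 → posterior Gamma(33, 18)
obs 9: x=1 → posterior Gamma(34, 19)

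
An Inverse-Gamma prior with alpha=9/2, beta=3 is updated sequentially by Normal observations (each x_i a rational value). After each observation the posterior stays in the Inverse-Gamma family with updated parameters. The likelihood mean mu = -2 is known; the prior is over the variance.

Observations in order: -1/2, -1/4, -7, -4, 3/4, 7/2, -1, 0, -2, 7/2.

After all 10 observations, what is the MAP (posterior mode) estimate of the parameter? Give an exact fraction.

907/168

obs 1: x=-1/2 → posterior Inverse-Gamma(5, 33/8)
obs 2: x=-1/4 → posterior Inverse-Gamma(11/2, 181/32)
obs 3: x=-7 → posterior Inverse-Gamma(6, 581/32)
obs 4: x=-4 → posterior Inverse-Gamma(13/2, 645/32)
obs 5: x=3/4 → posterior Inverse-Gamma(7, 383/16)
obs 6: x=7/2 → posterior Inverse-Gamma(15/2, 625/16)
obs 7: x=-1 → posterior Inverse-Gamma(8, 633/16)
obs 8: x=0 → posterior Inverse-Gamma(17/2, 665/16)
obs 9: x=-2 → posterior Inverse-Gamma(9, 665/16)
obs 10: x=7/2 → posterior Inverse-Gamma(19/2, 907/16)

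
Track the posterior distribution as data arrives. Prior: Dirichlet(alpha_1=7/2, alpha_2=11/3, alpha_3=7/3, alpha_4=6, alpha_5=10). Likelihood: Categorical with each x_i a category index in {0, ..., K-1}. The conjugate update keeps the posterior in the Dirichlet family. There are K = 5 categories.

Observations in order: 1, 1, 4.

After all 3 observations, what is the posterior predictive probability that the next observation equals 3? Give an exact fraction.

4/19

obs 1: x=1 → posterior Dirichlet(7/2, 14/3, 7/3, 6, 10)
obs 2: x=1 → posterior Dirichlet(7/2, 17/3, 7/3, 6, 10)
obs 3: x=4 → posterior Dirichlet(7/2, 17/3, 7/3, 6, 11)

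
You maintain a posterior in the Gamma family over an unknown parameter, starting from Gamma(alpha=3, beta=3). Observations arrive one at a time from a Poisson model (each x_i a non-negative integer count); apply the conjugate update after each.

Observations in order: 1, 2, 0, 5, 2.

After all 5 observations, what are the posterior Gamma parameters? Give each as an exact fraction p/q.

obs 1: x=1 → posterior Gamma(4, 4)
obs 2: x=2 → posterior Gamma(6, 5)
obs 3: x=0 → posterior Gamma(6, 6)
obs 4: x=5 → posterior Gamma(11, 7)
obs 5: x=2 → posterior Gamma(13, 8)

alpha=13, beta=8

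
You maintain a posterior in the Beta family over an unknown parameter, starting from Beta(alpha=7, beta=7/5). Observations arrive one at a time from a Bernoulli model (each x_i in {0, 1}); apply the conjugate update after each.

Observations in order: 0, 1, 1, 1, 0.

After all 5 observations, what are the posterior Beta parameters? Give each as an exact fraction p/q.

alpha=10, beta=17/5

obs 1: x=0 → posterior Beta(7, 12/5)
obs 2: x=1 → posterior Beta(8, 12/5)
obs 3: x=1 → posterior Beta(9, 12/5)
obs 4: x=1 → posterior Beta(10, 12/5)
obs 5: x=0 → posterior Beta(10, 17/5)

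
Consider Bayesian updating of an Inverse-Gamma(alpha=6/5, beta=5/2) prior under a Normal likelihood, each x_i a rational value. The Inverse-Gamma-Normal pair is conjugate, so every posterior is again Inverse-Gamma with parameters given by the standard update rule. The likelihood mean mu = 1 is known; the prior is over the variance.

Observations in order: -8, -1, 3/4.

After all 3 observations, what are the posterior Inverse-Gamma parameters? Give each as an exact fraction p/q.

alpha=27/10, beta=1441/32

obs 1: x=-8 → posterior Inverse-Gamma(17/10, 43)
obs 2: x=-1 → posterior Inverse-Gamma(11/5, 45)
obs 3: x=3/4 → posterior Inverse-Gamma(27/10, 1441/32)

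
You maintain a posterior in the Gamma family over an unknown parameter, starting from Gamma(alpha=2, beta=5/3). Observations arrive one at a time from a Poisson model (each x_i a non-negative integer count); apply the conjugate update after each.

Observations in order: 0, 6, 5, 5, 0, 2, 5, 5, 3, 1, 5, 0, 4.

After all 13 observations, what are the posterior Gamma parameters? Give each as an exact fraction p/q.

alpha=43, beta=44/3

obs 1: x=0 → posterior Gamma(2, 8/3)
obs 2: x=6 → posterior Gamma(8, 11/3)
obs 3: x=5 → posterior Gamma(13, 14/3)
obs 4: x=5 → posterior Gamma(18, 17/3)
obs 5: x=0 → posterior Gamma(18, 20/3)
obs 6: x=2 → posterior Gamma(20, 23/3)
obs 7: x=5 → posterior Gamma(25, 26/3)
obs 8: x=5 → posterior Gamma(30, 29/3)
obs 9: x=3 → posterior Gamma(33, 32/3)
obs 10: x=1 → posterior Gamma(34, 35/3)
obs 11: x=5 → posterior Gamma(39, 38/3)
obs 12: x=0 → posterior Gamma(39, 41/3)
obs 13: x=4 → posterior Gamma(43, 44/3)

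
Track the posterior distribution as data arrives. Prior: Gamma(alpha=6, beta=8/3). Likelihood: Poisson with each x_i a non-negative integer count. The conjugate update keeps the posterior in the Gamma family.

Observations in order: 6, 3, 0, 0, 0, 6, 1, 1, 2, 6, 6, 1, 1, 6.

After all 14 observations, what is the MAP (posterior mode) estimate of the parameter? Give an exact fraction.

66/25

obs 1: x=6 → posterior Gamma(12, 11/3)
obs 2: x=3 → posterior Gamma(15, 14/3)
obs 3: x=0 → posterior Gamma(15, 17/3)
obs 4: x=0 → posterior Gamma(15, 20/3)
obs 5: x=0 → posterior Gamma(15, 23/3)
obs 6: x=6 → posterior Gamma(21, 26/3)
obs 7: x=1 → posterior Gamma(22, 29/3)
obs 8: x=1 → posterior Gamma(23, 32/3)
obs 9: x=2 → posterior Gamma(25, 35/3)
obs 10: x=6 → posterior Gamma(31, 38/3)
obs 11: x=6 → posterior Gamma(37, 41/3)
obs 12: x=1 → posterior Gamma(38, 44/3)
obs 13: x=1 → posterior Gamma(39, 47/3)
obs 14: x=6 → posterior Gamma(45, 50/3)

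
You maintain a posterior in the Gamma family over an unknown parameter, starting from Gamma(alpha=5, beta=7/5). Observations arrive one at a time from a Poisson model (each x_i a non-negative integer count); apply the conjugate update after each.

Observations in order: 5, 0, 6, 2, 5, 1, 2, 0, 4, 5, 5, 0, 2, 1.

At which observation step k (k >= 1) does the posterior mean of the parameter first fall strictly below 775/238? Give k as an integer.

obs 1: x=5 → posterior Gamma(10, 12/5)
obs 2: x=0 → posterior Gamma(10, 17/5)
obs 3: x=6 → posterior Gamma(16, 22/5)
obs 4: x=2 → posterior Gamma(18, 27/5)
obs 5: x=5 → posterior Gamma(23, 32/5)
obs 6: x=1 → posterior Gamma(24, 37/5)
obs 7: x=2 → posterior Gamma(26, 42/5)
obs 8: x=0 → posterior Gamma(26, 47/5)
obs 9: x=4 → posterior Gamma(30, 52/5)
obs 10: x=5 → posterior Gamma(35, 57/5)
obs 11: x=5 → posterior Gamma(40, 62/5)
obs 12: x=0 → posterior Gamma(40, 67/5)
obs 13: x=2 → posterior Gamma(42, 72/5)
obs 14: x=1 → posterior Gamma(43, 77/5)

k = 2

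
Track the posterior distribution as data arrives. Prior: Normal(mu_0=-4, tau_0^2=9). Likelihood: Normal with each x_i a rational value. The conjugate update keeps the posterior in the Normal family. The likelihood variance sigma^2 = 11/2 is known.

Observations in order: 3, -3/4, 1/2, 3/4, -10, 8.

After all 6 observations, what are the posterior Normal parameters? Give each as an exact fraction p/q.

obs 1: x=3 → posterior Normal(10/29, 99/29)
obs 2: x=-3/4 → posterior Normal(-7/94, 99/47)
obs 3: x=1/2 → posterior Normal(11/130, 99/65)
obs 4: x=3/4 → posterior Normal(19/83, 99/83)
obs 5: x=-10 → posterior Normal(-161/101, 99/101)
obs 6: x=8 → posterior Normal(-1/7, 99/119)

mu_0=-1/7, tau_0^2=99/119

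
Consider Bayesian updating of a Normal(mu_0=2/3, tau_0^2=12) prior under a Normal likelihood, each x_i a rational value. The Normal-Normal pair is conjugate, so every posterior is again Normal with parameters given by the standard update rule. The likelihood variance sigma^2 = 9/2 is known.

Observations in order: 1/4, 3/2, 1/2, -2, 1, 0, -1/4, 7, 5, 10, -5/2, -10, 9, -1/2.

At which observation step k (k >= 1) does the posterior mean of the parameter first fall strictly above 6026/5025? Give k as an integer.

obs 1: x=1/4 → posterior Normal(4/11, 36/11)
obs 2: x=3/2 → posterior Normal(16/19, 36/19)
obs 3: x=1/2 → posterior Normal(20/27, 4/3)
obs 4: x=-2 → posterior Normal(4/35, 36/35)
obs 5: x=1 → posterior Normal(12/43, 36/43)
obs 6: x=0 → posterior Normal(4/17, 12/17)
obs 7: x=-1/4 → posterior Normal(10/59, 36/59)
obs 8: x=7 → posterior Normal(66/67, 36/67)
obs 9: x=5 → posterior Normal(106/75, 12/25)
obs 10: x=10 → posterior Normal(186/83, 36/83)
obs 11: x=-5/2 → posterior Normal(166/91, 36/91)
obs 12: x=-10 → posterior Normal(86/99, 4/11)
obs 13: x=9 → posterior Normal(158/107, 36/107)
obs 14: x=-1/2 → posterior Normal(154/115, 36/115)

k = 9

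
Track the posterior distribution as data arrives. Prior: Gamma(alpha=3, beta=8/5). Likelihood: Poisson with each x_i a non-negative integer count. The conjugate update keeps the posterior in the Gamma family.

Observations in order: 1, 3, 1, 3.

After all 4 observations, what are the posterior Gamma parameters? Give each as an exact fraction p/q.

obs 1: x=1 → posterior Gamma(4, 13/5)
obs 2: x=3 → posterior Gamma(7, 18/5)
obs 3: x=1 → posterior Gamma(8, 23/5)
obs 4: x=3 → posterior Gamma(11, 28/5)

alpha=11, beta=28/5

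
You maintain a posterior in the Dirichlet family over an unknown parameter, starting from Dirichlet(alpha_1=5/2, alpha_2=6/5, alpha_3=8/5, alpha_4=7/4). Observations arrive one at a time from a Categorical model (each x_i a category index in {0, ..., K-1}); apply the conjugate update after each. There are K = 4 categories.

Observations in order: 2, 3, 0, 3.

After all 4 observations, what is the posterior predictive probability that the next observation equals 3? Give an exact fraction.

75/221

obs 1: x=2 → posterior Dirichlet(5/2, 6/5, 13/5, 7/4)
obs 2: x=3 → posterior Dirichlet(5/2, 6/5, 13/5, 11/4)
obs 3: x=0 → posterior Dirichlet(7/2, 6/5, 13/5, 11/4)
obs 4: x=3 → posterior Dirichlet(7/2, 6/5, 13/5, 15/4)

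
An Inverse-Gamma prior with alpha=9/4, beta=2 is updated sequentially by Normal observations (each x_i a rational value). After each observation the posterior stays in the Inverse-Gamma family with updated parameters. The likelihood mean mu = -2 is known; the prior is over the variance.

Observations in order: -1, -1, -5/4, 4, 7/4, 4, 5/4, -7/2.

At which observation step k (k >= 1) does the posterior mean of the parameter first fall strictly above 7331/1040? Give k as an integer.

k = 5

obs 1: x=-1 → posterior Inverse-Gamma(11/4, 5/2)
obs 2: x=-1 → posterior Inverse-Gamma(13/4, 3)
obs 3: x=-5/4 → posterior Inverse-Gamma(15/4, 105/32)
obs 4: x=4 → posterior Inverse-Gamma(17/4, 681/32)
obs 5: x=7/4 → posterior Inverse-Gamma(19/4, 453/16)
obs 6: x=4 → posterior Inverse-Gamma(21/4, 741/16)
obs 7: x=5/4 → posterior Inverse-Gamma(23/4, 1651/32)
obs 8: x=-7/2 → posterior Inverse-Gamma(25/4, 1687/32)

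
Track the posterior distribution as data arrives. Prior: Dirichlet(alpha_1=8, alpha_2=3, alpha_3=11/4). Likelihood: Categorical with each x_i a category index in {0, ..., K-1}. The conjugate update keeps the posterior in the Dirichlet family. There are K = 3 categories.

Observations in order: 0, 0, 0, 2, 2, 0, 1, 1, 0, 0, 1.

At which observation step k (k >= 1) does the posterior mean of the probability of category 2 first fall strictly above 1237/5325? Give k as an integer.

k = 5

obs 1: x=0 → posterior Dirichlet(9, 3, 11/4)
obs 2: x=0 → posterior Dirichlet(10, 3, 11/4)
obs 3: x=0 → posterior Dirichlet(11, 3, 11/4)
obs 4: x=2 → posterior Dirichlet(11, 3, 15/4)
obs 5: x=2 → posterior Dirichlet(11, 3, 19/4)
obs 6: x=0 → posterior Dirichlet(12, 3, 19/4)
obs 7: x=1 → posterior Dirichlet(12, 4, 19/4)
obs 8: x=1 → posterior Dirichlet(12, 5, 19/4)
obs 9: x=0 → posterior Dirichlet(13, 5, 19/4)
obs 10: x=0 → posterior Dirichlet(14, 5, 19/4)
obs 11: x=1 → posterior Dirichlet(14, 6, 19/4)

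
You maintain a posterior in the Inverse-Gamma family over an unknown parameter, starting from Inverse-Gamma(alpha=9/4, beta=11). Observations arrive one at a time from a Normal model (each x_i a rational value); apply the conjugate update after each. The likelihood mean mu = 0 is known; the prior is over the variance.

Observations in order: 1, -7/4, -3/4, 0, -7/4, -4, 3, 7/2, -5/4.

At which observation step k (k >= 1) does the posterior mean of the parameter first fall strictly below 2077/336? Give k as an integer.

k = 2

obs 1: x=1 → posterior Inverse-Gamma(11/4, 23/2)
obs 2: x=-7/4 → posterior Inverse-Gamma(13/4, 417/32)
obs 3: x=-3/4 → posterior Inverse-Gamma(15/4, 213/16)
obs 4: x=0 → posterior Inverse-Gamma(17/4, 213/16)
obs 5: x=-7/4 → posterior Inverse-Gamma(19/4, 475/32)
obs 6: x=-4 → posterior Inverse-Gamma(21/4, 731/32)
obs 7: x=3 → posterior Inverse-Gamma(23/4, 875/32)
obs 8: x=7/2 → posterior Inverse-Gamma(25/4, 1071/32)
obs 9: x=-5/4 → posterior Inverse-Gamma(27/4, 137/4)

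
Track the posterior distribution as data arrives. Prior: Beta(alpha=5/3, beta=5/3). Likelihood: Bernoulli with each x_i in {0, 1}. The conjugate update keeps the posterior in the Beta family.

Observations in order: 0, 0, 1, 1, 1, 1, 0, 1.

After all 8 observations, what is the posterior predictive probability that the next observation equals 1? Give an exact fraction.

obs 1: x=0 → posterior Beta(5/3, 8/3)
obs 2: x=0 → posterior Beta(5/3, 11/3)
obs 3: x=1 → posterior Beta(8/3, 11/3)
obs 4: x=1 → posterior Beta(11/3, 11/3)
obs 5: x=1 → posterior Beta(14/3, 11/3)
obs 6: x=1 → posterior Beta(17/3, 11/3)
obs 7: x=0 → posterior Beta(17/3, 14/3)
obs 8: x=1 → posterior Beta(20/3, 14/3)

10/17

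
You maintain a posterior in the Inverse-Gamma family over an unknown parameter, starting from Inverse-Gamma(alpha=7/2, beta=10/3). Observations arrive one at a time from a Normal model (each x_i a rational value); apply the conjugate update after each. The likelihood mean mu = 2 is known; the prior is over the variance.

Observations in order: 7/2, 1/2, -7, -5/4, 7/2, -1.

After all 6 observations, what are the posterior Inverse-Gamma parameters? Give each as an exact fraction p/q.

alpha=13/2, beta=5471/96

obs 1: x=7/2 → posterior Inverse-Gamma(4, 107/24)
obs 2: x=1/2 → posterior Inverse-Gamma(9/2, 67/12)
obs 3: x=-7 → posterior Inverse-Gamma(5, 553/12)
obs 4: x=-5/4 → posterior Inverse-Gamma(11/2, 4931/96)
obs 5: x=7/2 → posterior Inverse-Gamma(6, 5039/96)
obs 6: x=-1 → posterior Inverse-Gamma(13/2, 5471/96)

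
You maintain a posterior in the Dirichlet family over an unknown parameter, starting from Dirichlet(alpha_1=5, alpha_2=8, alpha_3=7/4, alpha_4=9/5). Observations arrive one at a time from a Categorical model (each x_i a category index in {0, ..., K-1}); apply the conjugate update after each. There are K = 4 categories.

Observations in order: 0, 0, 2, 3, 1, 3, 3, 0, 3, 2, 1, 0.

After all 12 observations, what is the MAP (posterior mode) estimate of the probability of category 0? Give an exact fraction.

160/491

obs 1: x=0 → posterior Dirichlet(6, 8, 7/4, 9/5)
obs 2: x=0 → posterior Dirichlet(7, 8, 7/4, 9/5)
obs 3: x=2 → posterior Dirichlet(7, 8, 11/4, 9/5)
obs 4: x=3 → posterior Dirichlet(7, 8, 11/4, 14/5)
obs 5: x=1 → posterior Dirichlet(7, 9, 11/4, 14/5)
obs 6: x=3 → posterior Dirichlet(7, 9, 11/4, 19/5)
obs 7: x=3 → posterior Dirichlet(7, 9, 11/4, 24/5)
obs 8: x=0 → posterior Dirichlet(8, 9, 11/4, 24/5)
obs 9: x=3 → posterior Dirichlet(8, 9, 11/4, 29/5)
obs 10: x=2 → posterior Dirichlet(8, 9, 15/4, 29/5)
obs 11: x=1 → posterior Dirichlet(8, 10, 15/4, 29/5)
obs 12: x=0 → posterior Dirichlet(9, 10, 15/4, 29/5)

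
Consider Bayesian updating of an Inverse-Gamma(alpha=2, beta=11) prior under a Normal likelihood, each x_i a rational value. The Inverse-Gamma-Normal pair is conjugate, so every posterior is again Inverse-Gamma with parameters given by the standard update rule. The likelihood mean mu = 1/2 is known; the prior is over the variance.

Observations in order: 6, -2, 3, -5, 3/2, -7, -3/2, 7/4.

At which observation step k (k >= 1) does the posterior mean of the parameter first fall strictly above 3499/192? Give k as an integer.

obs 1: x=6 → posterior Inverse-Gamma(5/2, 209/8)
obs 2: x=-2 → posterior Inverse-Gamma(3, 117/4)
obs 3: x=3 → posterior Inverse-Gamma(7/2, 259/8)
obs 4: x=-5 → posterior Inverse-Gamma(4, 95/2)
obs 5: x=3/2 → posterior Inverse-Gamma(9/2, 48)
obs 6: x=-7 → posterior Inverse-Gamma(5, 609/8)
obs 7: x=-3/2 → posterior Inverse-Gamma(11/2, 625/8)
obs 8: x=7/4 → posterior Inverse-Gamma(6, 2525/32)

k = 6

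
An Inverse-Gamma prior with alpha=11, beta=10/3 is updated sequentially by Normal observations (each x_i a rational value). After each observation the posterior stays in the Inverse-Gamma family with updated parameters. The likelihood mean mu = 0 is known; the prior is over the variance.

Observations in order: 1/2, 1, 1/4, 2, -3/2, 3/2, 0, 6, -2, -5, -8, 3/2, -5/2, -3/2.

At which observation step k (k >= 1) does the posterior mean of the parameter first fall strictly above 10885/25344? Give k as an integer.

k = 4

obs 1: x=1/2 → posterior Inverse-Gamma(23/2, 83/24)
obs 2: x=1 → posterior Inverse-Gamma(12, 95/24)
obs 3: x=1/4 → posterior Inverse-Gamma(25/2, 383/96)
obs 4: x=2 → posterior Inverse-Gamma(13, 575/96)
obs 5: x=-3/2 → posterior Inverse-Gamma(27/2, 683/96)
obs 6: x=3/2 → posterior Inverse-Gamma(14, 791/96)
obs 7: x=0 → posterior Inverse-Gamma(29/2, 791/96)
obs 8: x=6 → posterior Inverse-Gamma(15, 2519/96)
obs 9: x=-2 → posterior Inverse-Gamma(31/2, 2711/96)
obs 10: x=-5 → posterior Inverse-Gamma(16, 3911/96)
obs 11: x=-8 → posterior Inverse-Gamma(33/2, 6983/96)
obs 12: x=3/2 → posterior Inverse-Gamma(17, 7091/96)
obs 13: x=-5/2 → posterior Inverse-Gamma(35/2, 7391/96)
obs 14: x=-3/2 → posterior Inverse-Gamma(18, 7499/96)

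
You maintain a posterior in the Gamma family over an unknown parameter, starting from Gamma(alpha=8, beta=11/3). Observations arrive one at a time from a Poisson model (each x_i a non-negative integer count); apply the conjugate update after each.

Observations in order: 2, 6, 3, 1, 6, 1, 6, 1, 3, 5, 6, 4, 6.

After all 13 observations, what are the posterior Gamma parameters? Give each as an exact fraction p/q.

alpha=58, beta=50/3

obs 1: x=2 → posterior Gamma(10, 14/3)
obs 2: x=6 → posterior Gamma(16, 17/3)
obs 3: x=3 → posterior Gamma(19, 20/3)
obs 4: x=1 → posterior Gamma(20, 23/3)
obs 5: x=6 → posterior Gamma(26, 26/3)
obs 6: x=1 → posterior Gamma(27, 29/3)
obs 7: x=6 → posterior Gamma(33, 32/3)
obs 8: x=1 → posterior Gamma(34, 35/3)
obs 9: x=3 → posterior Gamma(37, 38/3)
obs 10: x=5 → posterior Gamma(42, 41/3)
obs 11: x=6 → posterior Gamma(48, 44/3)
obs 12: x=4 → posterior Gamma(52, 47/3)
obs 13: x=6 → posterior Gamma(58, 50/3)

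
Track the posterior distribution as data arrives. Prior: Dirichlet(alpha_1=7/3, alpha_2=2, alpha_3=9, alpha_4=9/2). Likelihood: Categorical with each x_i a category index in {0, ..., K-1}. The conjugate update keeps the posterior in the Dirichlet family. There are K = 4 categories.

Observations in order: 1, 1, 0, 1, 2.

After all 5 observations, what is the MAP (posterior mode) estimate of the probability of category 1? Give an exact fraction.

obs 1: x=1 → posterior Dirichlet(7/3, 3, 9, 9/2)
obs 2: x=1 → posterior Dirichlet(7/3, 4, 9, 9/2)
obs 3: x=0 → posterior Dirichlet(10/3, 4, 9, 9/2)
obs 4: x=1 → posterior Dirichlet(10/3, 5, 9, 9/2)
obs 5: x=2 → posterior Dirichlet(10/3, 5, 10, 9/2)

24/113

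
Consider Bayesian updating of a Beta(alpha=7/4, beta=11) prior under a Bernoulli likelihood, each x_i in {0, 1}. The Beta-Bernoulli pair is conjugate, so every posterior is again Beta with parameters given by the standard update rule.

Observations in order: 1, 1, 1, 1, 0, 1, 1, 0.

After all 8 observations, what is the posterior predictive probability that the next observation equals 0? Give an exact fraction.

obs 1: x=1 → posterior Beta(11/4, 11)
obs 2: x=1 → posterior Beta(15/4, 11)
obs 3: x=1 → posterior Beta(19/4, 11)
obs 4: x=1 → posterior Beta(23/4, 11)
obs 5: x=0 → posterior Beta(23/4, 12)
obs 6: x=1 → posterior Beta(27/4, 12)
obs 7: x=1 → posterior Beta(31/4, 12)
obs 8: x=0 → posterior Beta(31/4, 13)

52/83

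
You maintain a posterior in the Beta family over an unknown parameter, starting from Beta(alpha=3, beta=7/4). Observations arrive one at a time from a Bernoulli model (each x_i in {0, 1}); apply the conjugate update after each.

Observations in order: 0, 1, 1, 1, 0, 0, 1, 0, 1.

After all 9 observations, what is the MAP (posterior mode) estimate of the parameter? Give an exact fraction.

obs 1: x=0 → posterior Beta(3, 11/4)
obs 2: x=1 → posterior Beta(4, 11/4)
obs 3: x=1 → posterior Beta(5, 11/4)
obs 4: x=1 → posterior Beta(6, 11/4)
obs 5: x=0 → posterior Beta(6, 15/4)
obs 6: x=0 → posterior Beta(6, 19/4)
obs 7: x=1 → posterior Beta(7, 19/4)
obs 8: x=0 → posterior Beta(7, 23/4)
obs 9: x=1 → posterior Beta(8, 23/4)

28/47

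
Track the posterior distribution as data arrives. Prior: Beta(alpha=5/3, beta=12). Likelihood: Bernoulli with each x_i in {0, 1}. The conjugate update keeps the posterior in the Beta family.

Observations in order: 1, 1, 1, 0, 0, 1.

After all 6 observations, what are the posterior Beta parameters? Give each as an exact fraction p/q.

obs 1: x=1 → posterior Beta(8/3, 12)
obs 2: x=1 → posterior Beta(11/3, 12)
obs 3: x=1 → posterior Beta(14/3, 12)
obs 4: x=0 → posterior Beta(14/3, 13)
obs 5: x=0 → posterior Beta(14/3, 14)
obs 6: x=1 → posterior Beta(17/3, 14)

alpha=17/3, beta=14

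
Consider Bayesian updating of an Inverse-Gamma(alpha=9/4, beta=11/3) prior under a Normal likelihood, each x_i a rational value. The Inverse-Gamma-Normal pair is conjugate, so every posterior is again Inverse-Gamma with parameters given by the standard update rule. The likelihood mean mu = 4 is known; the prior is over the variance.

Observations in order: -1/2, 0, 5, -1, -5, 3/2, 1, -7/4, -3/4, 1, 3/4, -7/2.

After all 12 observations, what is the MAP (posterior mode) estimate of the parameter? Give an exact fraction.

14269/888

obs 1: x=-1/2 → posterior Inverse-Gamma(11/4, 331/24)
obs 2: x=0 → posterior Inverse-Gamma(13/4, 523/24)
obs 3: x=5 → posterior Inverse-Gamma(15/4, 535/24)
obs 4: x=-1 → posterior Inverse-Gamma(17/4, 835/24)
obs 5: x=-5 → posterior Inverse-Gamma(19/4, 1807/24)
obs 6: x=3/2 → posterior Inverse-Gamma(21/4, 941/12)
obs 7: x=1 → posterior Inverse-Gamma(23/4, 995/12)
obs 8: x=-7/4 → posterior Inverse-Gamma(25/4, 9547/96)
obs 9: x=-3/4 → posterior Inverse-Gamma(27/4, 5315/48)
obs 10: x=1 → posterior Inverse-Gamma(29/4, 5531/48)
obs 11: x=3/4 → posterior Inverse-Gamma(31/4, 11569/96)
obs 12: x=-7/2 → posterior Inverse-Gamma(33/4, 14269/96)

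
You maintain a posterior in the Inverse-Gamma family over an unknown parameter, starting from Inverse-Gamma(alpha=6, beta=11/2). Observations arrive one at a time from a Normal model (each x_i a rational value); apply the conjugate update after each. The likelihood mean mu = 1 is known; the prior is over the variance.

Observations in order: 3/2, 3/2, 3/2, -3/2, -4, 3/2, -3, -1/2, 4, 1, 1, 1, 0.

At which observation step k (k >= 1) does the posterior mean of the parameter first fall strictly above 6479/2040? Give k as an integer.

obs 1: x=3/2 → posterior Inverse-Gamma(13/2, 45/8)
obs 2: x=3/2 → posterior Inverse-Gamma(7, 23/4)
obs 3: x=3/2 → posterior Inverse-Gamma(15/2, 47/8)
obs 4: x=-3/2 → posterior Inverse-Gamma(8, 9)
obs 5: x=-4 → posterior Inverse-Gamma(17/2, 43/2)
obs 6: x=3/2 → posterior Inverse-Gamma(9, 173/8)
obs 7: x=-3 → posterior Inverse-Gamma(19/2, 237/8)
obs 8: x=-1/2 → posterior Inverse-Gamma(10, 123/4)
obs 9: x=4 → posterior Inverse-Gamma(21/2, 141/4)
obs 10: x=1 → posterior Inverse-Gamma(11, 141/4)
obs 11: x=1 → posterior Inverse-Gamma(23/2, 141/4)
obs 12: x=1 → posterior Inverse-Gamma(12, 141/4)
obs 13: x=0 → posterior Inverse-Gamma(25/2, 143/4)

k = 7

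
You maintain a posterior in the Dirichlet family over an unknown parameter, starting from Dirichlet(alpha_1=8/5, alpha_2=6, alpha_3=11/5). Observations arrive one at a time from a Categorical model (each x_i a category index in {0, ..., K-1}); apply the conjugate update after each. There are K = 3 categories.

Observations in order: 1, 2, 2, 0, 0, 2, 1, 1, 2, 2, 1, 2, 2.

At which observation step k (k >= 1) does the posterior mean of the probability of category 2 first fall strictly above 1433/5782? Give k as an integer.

obs 1: x=1 → posterior Dirichlet(8/5, 7, 11/5)
obs 2: x=2 → posterior Dirichlet(8/5, 7, 16/5)
obs 3: x=2 → posterior Dirichlet(8/5, 7, 21/5)
obs 4: x=0 → posterior Dirichlet(13/5, 7, 21/5)
obs 5: x=0 → posterior Dirichlet(18/5, 7, 21/5)
obs 6: x=2 → posterior Dirichlet(18/5, 7, 26/5)
obs 7: x=1 → posterior Dirichlet(18/5, 8, 26/5)
obs 8: x=1 → posterior Dirichlet(18/5, 9, 26/5)
obs 9: x=2 → posterior Dirichlet(18/5, 9, 31/5)
obs 10: x=2 → posterior Dirichlet(18/5, 9, 36/5)
obs 11: x=1 → posterior Dirichlet(18/5, 10, 36/5)
obs 12: x=2 → posterior Dirichlet(18/5, 10, 41/5)
obs 13: x=2 → posterior Dirichlet(18/5, 10, 46/5)

k = 2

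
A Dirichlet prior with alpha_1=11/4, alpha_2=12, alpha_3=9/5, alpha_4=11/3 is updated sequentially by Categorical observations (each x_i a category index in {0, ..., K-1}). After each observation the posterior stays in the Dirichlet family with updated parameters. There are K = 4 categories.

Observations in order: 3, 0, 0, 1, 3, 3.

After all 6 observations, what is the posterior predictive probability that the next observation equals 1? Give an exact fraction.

60/121

obs 1: x=3 → posterior Dirichlet(11/4, 12, 9/5, 14/3)
obs 2: x=0 → posterior Dirichlet(15/4, 12, 9/5, 14/3)
obs 3: x=0 → posterior Dirichlet(19/4, 12, 9/5, 14/3)
obs 4: x=1 → posterior Dirichlet(19/4, 13, 9/5, 14/3)
obs 5: x=3 → posterior Dirichlet(19/4, 13, 9/5, 17/3)
obs 6: x=3 → posterior Dirichlet(19/4, 13, 9/5, 20/3)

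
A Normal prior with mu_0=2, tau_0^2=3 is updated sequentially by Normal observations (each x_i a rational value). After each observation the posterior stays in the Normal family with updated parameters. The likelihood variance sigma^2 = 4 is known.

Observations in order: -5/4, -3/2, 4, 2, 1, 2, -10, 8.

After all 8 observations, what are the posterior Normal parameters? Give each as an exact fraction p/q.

obs 1: x=-5/4 → posterior Normal(17/28, 12/7)
obs 2: x=-3/2 → posterior Normal(-1/40, 6/5)
obs 3: x=4 → posterior Normal(47/52, 12/13)
obs 4: x=2 → posterior Normal(71/64, 3/4)
obs 5: x=1 → posterior Normal(83/76, 12/19)
obs 6: x=2 → posterior Normal(107/88, 6/11)
obs 7: x=-10 → posterior Normal(-13/100, 12/25)
obs 8: x=8 → posterior Normal(83/112, 3/7)

mu_0=83/112, tau_0^2=3/7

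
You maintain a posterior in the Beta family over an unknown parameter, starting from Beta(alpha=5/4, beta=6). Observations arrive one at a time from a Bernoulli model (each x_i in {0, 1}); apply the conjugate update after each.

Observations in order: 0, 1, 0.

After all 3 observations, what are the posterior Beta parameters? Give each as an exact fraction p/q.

obs 1: x=0 → posterior Beta(5/4, 7)
obs 2: x=1 → posterior Beta(9/4, 7)
obs 3: x=0 → posterior Beta(9/4, 8)

alpha=9/4, beta=8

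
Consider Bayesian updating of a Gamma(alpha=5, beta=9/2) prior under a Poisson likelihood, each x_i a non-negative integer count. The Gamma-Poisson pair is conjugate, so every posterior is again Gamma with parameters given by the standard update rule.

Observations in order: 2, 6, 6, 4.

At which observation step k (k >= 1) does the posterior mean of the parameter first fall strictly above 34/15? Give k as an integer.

k = 3

obs 1: x=2 → posterior Gamma(7, 11/2)
obs 2: x=6 → posterior Gamma(13, 13/2)
obs 3: x=6 → posterior Gamma(19, 15/2)
obs 4: x=4 → posterior Gamma(23, 17/2)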